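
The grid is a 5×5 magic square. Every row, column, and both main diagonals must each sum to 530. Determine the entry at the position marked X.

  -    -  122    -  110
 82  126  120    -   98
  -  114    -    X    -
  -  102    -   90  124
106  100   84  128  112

92

Row 2 must total 530; the given cells sum to 426, so (2,4) = 104.
Column 2 must total 530; the given cells sum to 442, so (1,2) = 88.
Column 5 needs 530; the known cells sum to 444, so (3,5) = 86.
Anti-diagonal needs 530; the known cells sum to 422, so (3,3) = 108.
Column 3 needs 530; the known cells sum to 434, so (4,3) = 96.
Main diagonal: 126 + 108 + 90 + 112 + ? = 530, so (1,1) = 94.
Row 1: 94 + 88 + 122 + 110 + ? = 530, so (1,4) = 116.
Row 4 must total 530; the given cells sum to 412, so (4,1) = 118.
Column 1: 94 + 82 + 118 + 106 + ? = 530, so (3,1) = 130.
The remaining cell in column 4 is (3,4) = 530 − 438 = 92.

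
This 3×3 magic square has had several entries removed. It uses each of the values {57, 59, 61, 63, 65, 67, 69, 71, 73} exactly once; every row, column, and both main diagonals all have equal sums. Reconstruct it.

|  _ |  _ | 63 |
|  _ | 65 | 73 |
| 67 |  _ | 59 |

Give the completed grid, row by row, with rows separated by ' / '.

The 9 entries sum to 585, so each line sums to 585/3 = 195.
From row 2, 195 − (65 + 73) gives (2,1) = 57.
Row 3 must total 195; the given cells sum to 126, so (3,2) = 69.
The remaining cell in column 1 is (1,1) = 195 − 124 = 71.
The remaining cell in column 2 is (1,2) = 195 − 134 = 61.

71 61 63 / 57 65 73 / 67 69 59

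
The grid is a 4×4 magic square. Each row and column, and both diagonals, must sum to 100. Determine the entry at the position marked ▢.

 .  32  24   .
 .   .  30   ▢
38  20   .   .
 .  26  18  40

Using row 4: 26 + 18 + 40 + ? → (4,1) = 100 − 84 = 16.
Column 2 must total 100; the given cells sum to 78, so (2,2) = 22.
From column 3, 100 − (24 + 30 + 18) gives (3,3) = 28.
The remaining cell in main diagonal is (1,1) = 100 − 90 = 10.
Using anti-diagonal: 30 + 20 + 16 + ? → (1,4) = 100 − 66 = 34.
Row 3: 38 + 20 + 28 + ? = 100, so (3,4) = 14.
Using column 1: 10 + 38 + 16 + ? → (2,1) = 100 − 64 = 36.
From column 4, 100 − (34 + 14 + 40) gives (2,4) = 12.

12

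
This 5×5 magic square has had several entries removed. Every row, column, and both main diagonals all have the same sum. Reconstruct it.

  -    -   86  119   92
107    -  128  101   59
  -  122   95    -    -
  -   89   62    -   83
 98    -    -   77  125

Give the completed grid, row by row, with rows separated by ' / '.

65 113 86 119 92 / 107 80 128 101 59 / 74 122 95 68 116 / 131 89 62 110 83 / 98 71 104 77 125

Anti-diagonal is already complete: 92 + 101 + 95 + 89 + 98 = 475, so that is the magic constant.
From row 2, 475 − (107 + 128 + 101 + 59) gives (2,2) = 80.
Column 3 needs 475; the known cells sum to 371, so (5,3) = 104.
The remaining cell in column 5 is (3,5) = 475 − 359 = 116.
The remaining cell in row 5 is (5,2) = 475 − 404 = 71.
Column 2 must total 475; the given cells sum to 362, so (1,2) = 113.
Row 1: 113 + 86 + 119 + 92 + ? = 475, so (1,1) = 65.
Main diagonal must total 475; the given cells sum to 365, so (4,4) = 110.
Row 4 needs 475; the known cells sum to 344, so (4,1) = 131.
Column 1 must total 475; the given cells sum to 401, so (3,1) = 74.
From column 4, 475 − (119 + 101 + 110 + 77) gives (3,4) = 68.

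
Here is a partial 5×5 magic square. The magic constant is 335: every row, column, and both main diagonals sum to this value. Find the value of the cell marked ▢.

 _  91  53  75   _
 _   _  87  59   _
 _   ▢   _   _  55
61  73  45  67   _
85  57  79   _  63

Row 4 needs 335; the known cells sum to 246, so (4,5) = 89.
Row 5 must total 335; the given cells sum to 284, so (5,4) = 51.
Column 3: 53 + 87 + 45 + 79 + ? = 335, so (3,3) = 71.
Using column 4: 75 + 59 + 67 + 51 + ? → (3,4) = 335 − 252 = 83.
Anti-diagonal: 59 + 71 + 73 + 85 + ? = 335, so (1,5) = 47.
Row 1 must total 335; the given cells sum to 266, so (1,1) = 69.
Column 5 must total 335; the given cells sum to 254, so (2,5) = 81.
Using main diagonal: 69 + 71 + 67 + 63 + ? → (2,2) = 335 − 270 = 65.
From row 2, 335 − (65 + 87 + 59 + 81) gives (2,1) = 43.
Using column 1: 69 + 43 + 61 + 85 + ? → (3,1) = 335 − 258 = 77.
Column 2 needs 335; the known cells sum to 286, so (3,2) = 49.

49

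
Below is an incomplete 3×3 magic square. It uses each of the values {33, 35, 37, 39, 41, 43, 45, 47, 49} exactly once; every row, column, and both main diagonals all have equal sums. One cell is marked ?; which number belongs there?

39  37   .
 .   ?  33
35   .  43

41

The 9 entries sum to 369, so each line sums to 369/3 = 123.
Row 1: 39 + 37 + ? = 123, so (1,3) = 47.
The remaining cell in row 3 is (3,2) = 123 − 78 = 45.
Using column 1: 39 + 35 + ? → (2,1) = 123 − 74 = 49.
Column 2: 37 + 45 + ? = 123, so (2,2) = 41.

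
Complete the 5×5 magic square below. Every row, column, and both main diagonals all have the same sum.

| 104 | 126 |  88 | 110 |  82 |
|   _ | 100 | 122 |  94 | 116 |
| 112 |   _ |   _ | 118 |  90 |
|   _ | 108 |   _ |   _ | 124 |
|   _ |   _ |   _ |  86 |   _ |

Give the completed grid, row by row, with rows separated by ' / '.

104 126 88 110 82 / 78 100 122 94 116 / 112 84 106 118 90 / 96 108 80 102 124 / 120 92 114 86 98

Row 1 is already complete: 104 + 126 + 88 + 110 + 82 = 510, so that is the magic constant.
Row 2 needs 510; the known cells sum to 432, so (2,1) = 78.
Using column 4: 110 + 94 + 118 + 86 + ? → (4,4) = 510 − 408 = 102.
Column 5 needs 510; the known cells sum to 412, so (5,5) = 98.
From main diagonal, 510 − (104 + 100 + 102 + 98) gives (3,3) = 106.
Anti-diagonal must total 510; the given cells sum to 390, so (5,1) = 120.
Row 3: 112 + 106 + 118 + 90 + ? = 510, so (3,2) = 84.
Using column 1: 104 + 78 + 112 + 120 + ? → (4,1) = 510 − 414 = 96.
Column 2 must total 510; the given cells sum to 418, so (5,2) = 92.
Using row 4: 96 + 108 + 102 + 124 + ? → (4,3) = 510 − 430 = 80.
Row 5: 120 + 92 + 86 + 98 + ? = 510, so (5,3) = 114.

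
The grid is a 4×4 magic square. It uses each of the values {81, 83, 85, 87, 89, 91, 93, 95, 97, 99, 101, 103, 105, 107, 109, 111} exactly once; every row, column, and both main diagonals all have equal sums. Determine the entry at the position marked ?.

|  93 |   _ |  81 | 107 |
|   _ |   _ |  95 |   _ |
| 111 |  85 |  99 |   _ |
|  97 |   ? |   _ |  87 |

The 16 entries sum to 1536, so each line sums to 1536/4 = 384.
The remaining cell in row 1 is (1,2) = 384 − 281 = 103.
Row 3 must total 384; the given cells sum to 295, so (3,4) = 89.
Column 1 must total 384; the given cells sum to 301, so (2,1) = 83.
From column 3, 384 − (81 + 95 + 99) gives (4,3) = 109.
Using column 4: 107 + 89 + 87 + ? → (2,4) = 384 − 283 = 101.
Main diagonal must total 384; the given cells sum to 279, so (2,2) = 105.
Row 4 needs 384; the known cells sum to 293, so (4,2) = 91.

91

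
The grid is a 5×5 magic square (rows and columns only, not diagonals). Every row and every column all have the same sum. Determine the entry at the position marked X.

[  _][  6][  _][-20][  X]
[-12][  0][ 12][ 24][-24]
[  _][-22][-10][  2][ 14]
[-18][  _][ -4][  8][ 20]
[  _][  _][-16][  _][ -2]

Row 2 is complete and sums to 0; that is the magic constant.
The remaining cell in row 3 is (3,1) = 0 − (-16) = 16.
The remaining cell in row 4 is (4,2) = 0 − 6 = -6.
Column 2 needs 0; the known cells sum to -22, so (5,2) = 22.
Column 3 needs 0; the known cells sum to -18, so (1,3) = 18.
Column 4 needs 0; the known cells sum to 14, so (5,4) = -14.
Column 5 must total 0; the given cells sum to 8, so (1,5) = -8.

-8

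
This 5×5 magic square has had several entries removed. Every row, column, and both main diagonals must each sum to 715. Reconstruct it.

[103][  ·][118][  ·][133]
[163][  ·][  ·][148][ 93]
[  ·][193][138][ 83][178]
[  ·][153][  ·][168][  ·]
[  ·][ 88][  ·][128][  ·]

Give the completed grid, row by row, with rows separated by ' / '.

103 173 118 188 133 / 163 108 203 148 93 / 123 193 138 83 178 / 183 153 98 168 113 / 143 88 158 128 198

Row 3 needs 715; the known cells sum to 592, so (3,1) = 123.
Using column 4: 148 + 83 + 168 + 128 + ? → (1,4) = 715 − 527 = 188.
From anti-diagonal, 715 − (133 + 148 + 138 + 153) gives (5,1) = 143.
Row 1 must total 715; the given cells sum to 542, so (1,2) = 173.
Using column 1: 103 + 163 + 123 + 143 + ? → (4,1) = 715 − 532 = 183.
The remaining cell in column 2 is (2,2) = 715 − 607 = 108.
From main diagonal, 715 − (103 + 108 + 138 + 168) gives (5,5) = 198.
Row 2 needs 715; the known cells sum to 512, so (2,3) = 203.
Row 5: 143 + 88 + 128 + 198 + ? = 715, so (5,3) = 158.
Using column 3: 118 + 203 + 138 + 158 + ? → (4,3) = 715 − 617 = 98.
Column 5 must total 715; the given cells sum to 602, so (4,5) = 113.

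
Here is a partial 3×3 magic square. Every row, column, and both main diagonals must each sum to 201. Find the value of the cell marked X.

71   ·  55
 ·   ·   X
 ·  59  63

83

Row 1 needs 201; the known cells sum to 126, so (1,2) = 75.
The remaining cell in row 3 is (3,1) = 201 − 122 = 79.
Column 1: 71 + 79 + ? = 201, so (2,1) = 51.
From column 2, 201 − (75 + 59) gives (2,2) = 67.
The remaining cell in column 3 is (2,3) = 201 − 118 = 83.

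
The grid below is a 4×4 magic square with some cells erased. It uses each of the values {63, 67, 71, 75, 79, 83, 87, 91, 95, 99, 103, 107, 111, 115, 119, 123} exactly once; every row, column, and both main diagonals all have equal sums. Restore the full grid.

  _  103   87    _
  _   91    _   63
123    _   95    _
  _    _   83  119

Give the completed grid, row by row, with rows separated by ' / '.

67 103 87 115 / 111 91 107 63 / 123 79 95 75 / 71 99 83 119

The 16 entries sum to 1488, so each line sums to 1488/4 = 372.
The remaining cell in column 3 is (2,3) = 372 − 265 = 107.
From main diagonal, 372 − (91 + 95 + 119) gives (1,1) = 67.
Row 1 needs 372; the known cells sum to 257, so (1,4) = 115.
From row 2, 372 − (91 + 107 + 63) gives (2,1) = 111.
Column 1 must total 372; the given cells sum to 301, so (4,1) = 71.
Column 4 needs 372; the known cells sum to 297, so (3,4) = 75.
Anti-diagonal needs 372; the known cells sum to 293, so (3,2) = 79.
Row 4 must total 372; the given cells sum to 273, so (4,2) = 99.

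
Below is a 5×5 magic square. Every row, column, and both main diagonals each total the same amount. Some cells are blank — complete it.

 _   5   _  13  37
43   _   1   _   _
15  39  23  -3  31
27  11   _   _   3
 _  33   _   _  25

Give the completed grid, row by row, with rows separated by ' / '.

Row 3 is already complete: 15 + 39 + 23 + -3 + 31 = 105, so that is the magic constant.
Column 2 must total 105; the given cells sum to 88, so (2,2) = 17.
Column 5 needs 105; the known cells sum to 96, so (2,5) = 9.
Using row 2: 43 + 17 + 1 + 9 + ? → (2,4) = 105 − 70 = 35.
Anti-diagonal needs 105; the known cells sum to 106, so (5,1) = -1.
The remaining cell in column 1 is (1,1) = 105 − 84 = 21.
Main diagonal needs 105; the known cells sum to 86, so (4,4) = 19.
Using row 1: 21 + 5 + 13 + 37 + ? → (1,3) = 105 − 76 = 29.
Row 4 needs 105; the known cells sum to 60, so (4,3) = 45.
Column 3 needs 105; the known cells sum to 98, so (5,3) = 7.
Column 4: 13 + 35 + (-3) + 19 + ? = 105, so (5,4) = 41.

21 5 29 13 37 / 43 17 1 35 9 / 15 39 23 -3 31 / 27 11 45 19 3 / -1 33 7 41 25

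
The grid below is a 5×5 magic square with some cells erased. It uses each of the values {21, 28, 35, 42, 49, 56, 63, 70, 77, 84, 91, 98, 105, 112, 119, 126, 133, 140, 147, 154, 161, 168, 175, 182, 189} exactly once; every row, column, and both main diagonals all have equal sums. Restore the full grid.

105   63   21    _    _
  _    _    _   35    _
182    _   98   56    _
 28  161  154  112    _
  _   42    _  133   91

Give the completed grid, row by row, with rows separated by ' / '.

The 25 entries sum to 2625, so each line sums to 2625/5 = 525.
Row 4: 28 + 161 + 154 + 112 + ? = 525, so (4,5) = 70.
Using column 4: 35 + 56 + 112 + 133 + ? → (1,4) = 525 − 336 = 189.
Main diagonal needs 525; the known cells sum to 406, so (2,2) = 119.
Row 1 must total 525; the given cells sum to 378, so (1,5) = 147.
Using column 2: 63 + 119 + 161 + 42 + ? → (3,2) = 525 − 385 = 140.
Anti-diagonal needs 525; the known cells sum to 441, so (5,1) = 84.
Row 3: 182 + 140 + 98 + 56 + ? = 525, so (3,5) = 49.
Row 5 must total 525; the given cells sum to 350, so (5,3) = 175.
Column 1: 105 + 182 + 28 + 84 + ? = 525, so (2,1) = 126.
Column 3: 21 + 98 + 154 + 175 + ? = 525, so (2,3) = 77.
Using column 5: 147 + 49 + 70 + 91 + ? → (2,5) = 525 − 357 = 168.

105 63 21 189 147 / 126 119 77 35 168 / 182 140 98 56 49 / 28 161 154 112 70 / 84 42 175 133 91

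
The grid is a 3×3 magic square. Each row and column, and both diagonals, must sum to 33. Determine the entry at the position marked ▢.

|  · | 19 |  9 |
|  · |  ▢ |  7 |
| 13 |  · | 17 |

Row 1: 19 + 9 + ? = 33, so (1,1) = 5.
Row 3: 13 + 17 + ? = 33, so (3,2) = 3.
Column 1: 5 + 13 + ? = 33, so (2,1) = 15.
From column 2, 33 − (19 + 3) gives (2,2) = 11.

11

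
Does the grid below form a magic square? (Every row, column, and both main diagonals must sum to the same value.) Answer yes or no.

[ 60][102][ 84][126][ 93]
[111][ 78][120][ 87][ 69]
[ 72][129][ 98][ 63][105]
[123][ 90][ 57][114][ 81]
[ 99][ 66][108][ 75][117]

Row 1: 60 + 102 + 84 + 126 + 93 = 465.
Row 2: 111 + 78 + 120 + 87 + 69 = 465.
Row 3: 72 + 129 + 98 + 63 + 105 = 467.
Row 4: 123 + 90 + 57 + 114 + 81 = 465.
Row 5: 99 + 66 + 108 + 75 + 117 = 465.
Column 1: 60 + 111 + 72 + 123 + 99 = 465.
Column 2: 102 + 78 + 129 + 90 + 66 = 465.
Column 3: 84 + 120 + 98 + 57 + 108 = 467.
Column 4: 126 + 87 + 63 + 114 + 75 = 465.
Column 5: 93 + 69 + 105 + 81 + 117 = 465.
Main diagonal: 60 + 78 + 98 + 114 + 117 = 467.
Anti-diagonal: 93 + 87 + 98 + 90 + 99 = 467.

No — column 2 sums to 465 but main diagonal sums to 467.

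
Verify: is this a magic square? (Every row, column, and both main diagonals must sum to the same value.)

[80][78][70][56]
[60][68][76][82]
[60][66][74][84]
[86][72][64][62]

Row 1: 80 + 78 + 70 + 56 = 284.
Row 2: 60 + 68 + 76 + 82 = 286.
Row 3: 60 + 66 + 74 + 84 = 284.
Row 4: 86 + 72 + 64 + 62 = 284.
Column 1: 80 + 60 + 60 + 86 = 286.
Column 2: 78 + 68 + 66 + 72 = 284.
Column 3: 70 + 76 + 74 + 64 = 284.
Column 4: 56 + 82 + 84 + 62 = 284.
Main diagonal: 80 + 68 + 74 + 62 = 284.
Anti-diagonal: 56 + 76 + 66 + 86 = 284.

No — column 2 sums to 284 but column 1 sums to 286.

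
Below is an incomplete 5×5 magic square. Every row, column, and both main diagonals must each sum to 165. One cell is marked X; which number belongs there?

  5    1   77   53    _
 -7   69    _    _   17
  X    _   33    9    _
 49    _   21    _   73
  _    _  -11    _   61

Row 1: 5 + 1 + 77 + 53 + ? = 165, so (1,5) = 29.
Column 3: 77 + 33 + 21 + (-11) + ? = 165, so (2,3) = 45.
Using column 5: 29 + 17 + 73 + 61 + ? → (3,5) = 165 − 180 = -15.
Using main diagonal: 5 + 69 + 33 + 61 + ? → (4,4) = 165 − 168 = -3.
Row 2 must total 165; the given cells sum to 124, so (2,4) = 41.
From row 4, 165 − (49 + 21 + (-3) + 73) gives (4,2) = 25.
Column 4 needs 165; the known cells sum to 100, so (5,4) = 65.
The remaining cell in anti-diagonal is (5,1) = 165 − 128 = 37.
The remaining cell in row 5 is (5,2) = 165 − 152 = 13.
Using column 1: 5 + (-7) + 49 + 37 + ? → (3,1) = 165 − 84 = 81.

81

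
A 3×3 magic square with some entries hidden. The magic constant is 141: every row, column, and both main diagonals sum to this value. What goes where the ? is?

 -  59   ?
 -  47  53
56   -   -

The remaining cell in row 2 is (2,1) = 141 − 100 = 41.
Using column 1: 41 + 56 + ? → (1,1) = 141 − 97 = 44.
Using column 2: 59 + 47 + ? → (3,2) = 141 − 106 = 35.
Main diagonal needs 141; the known cells sum to 91, so (3,3) = 50.
From anti-diagonal, 141 − (47 + 56) gives (1,3) = 38.

38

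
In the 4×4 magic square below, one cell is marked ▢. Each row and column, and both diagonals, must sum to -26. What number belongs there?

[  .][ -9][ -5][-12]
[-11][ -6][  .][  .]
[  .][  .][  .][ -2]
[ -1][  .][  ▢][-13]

The remaining cell in row 1 is (1,1) = -26 − (-26) = 0.
Column 1 needs -26; the known cells sum to -12, so (3,1) = -14.
Column 4: -12 + (-2) + (-13) + ? = -26, so (2,4) = 1.
The remaining cell in main diagonal is (3,3) = -26 − (-19) = -7.
Using row 2: -11 + (-6) + 1 + ? → (2,3) = -26 − (-16) = -10.
The remaining cell in row 3 is (3,2) = -26 − (-23) = -3.
From column 2, -26 − (-9 + (-6) + (-3)) gives (4,2) = -8.
The remaining cell in column 3 is (4,3) = -26 − (-22) = -4.

-4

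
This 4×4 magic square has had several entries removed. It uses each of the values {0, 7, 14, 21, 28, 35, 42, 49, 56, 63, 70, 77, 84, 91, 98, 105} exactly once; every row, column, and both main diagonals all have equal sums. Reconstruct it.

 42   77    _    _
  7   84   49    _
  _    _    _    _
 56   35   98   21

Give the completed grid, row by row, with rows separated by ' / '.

42 77 0 91 / 7 84 49 70 / 105 14 63 28 / 56 35 98 21

The 16 entries sum to 840, so each line sums to 840/4 = 210.
Row 2 needs 210; the known cells sum to 140, so (2,4) = 70.
The remaining cell in column 1 is (3,1) = 210 − 105 = 105.
From column 2, 210 − (77 + 84 + 35) gives (3,2) = 14.
Using main diagonal: 42 + 84 + 21 + ? → (3,3) = 210 − 147 = 63.
From anti-diagonal, 210 − (49 + 14 + 56) gives (1,4) = 91.
Row 1 needs 210; the known cells sum to 210, so (1,3) = 0.
Row 3 must total 210; the given cells sum to 182, so (3,4) = 28.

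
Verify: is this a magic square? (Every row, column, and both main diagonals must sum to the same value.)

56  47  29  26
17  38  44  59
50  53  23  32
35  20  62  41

Yes

Row 1: 56 + 47 + 29 + 26 = 158.
Row 2: 17 + 38 + 44 + 59 = 158.
Row 3: 50 + 53 + 23 + 32 = 158.
Row 4: 35 + 20 + 62 + 41 = 158.
Column 1: 56 + 17 + 50 + 35 = 158.
Column 2: 47 + 38 + 53 + 20 = 158.
Column 3: 29 + 44 + 23 + 62 = 158.
Column 4: 26 + 59 + 32 + 41 = 158.
Main diagonal: 56 + 38 + 23 + 41 = 158.
Anti-diagonal: 26 + 44 + 53 + 35 = 158.
All lines sum to 158.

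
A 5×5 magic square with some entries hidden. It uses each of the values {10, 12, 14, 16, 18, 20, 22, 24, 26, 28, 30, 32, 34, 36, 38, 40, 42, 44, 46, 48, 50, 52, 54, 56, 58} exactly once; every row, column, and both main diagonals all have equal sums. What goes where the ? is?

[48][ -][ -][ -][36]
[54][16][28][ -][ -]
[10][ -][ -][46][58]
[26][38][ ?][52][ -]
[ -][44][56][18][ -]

40

The 25 entries sum to 850, so each line sums to 850/5 = 170.
Column 1: 48 + 54 + 10 + 26 + ? = 170, so (5,1) = 32.
Row 5: 32 + 44 + 56 + 18 + ? = 170, so (5,5) = 20.
From main diagonal, 170 − (48 + 16 + 52 + 20) gives (3,3) = 34.
Anti-diagonal needs 170; the known cells sum to 140, so (2,4) = 30.
Using row 2: 54 + 16 + 28 + 30 + ? → (2,5) = 170 − 128 = 42.
The remaining cell in row 3 is (3,2) = 170 − 148 = 22.
Using column 2: 16 + 22 + 38 + 44 + ? → (1,2) = 170 − 120 = 50.
The remaining cell in column 4 is (1,4) = 170 − 146 = 24.
From column 5, 170 − (36 + 42 + 58 + 20) gives (4,5) = 14.
Row 1 needs 170; the known cells sum to 158, so (1,3) = 12.
Row 4 needs 170; the known cells sum to 130, so (4,3) = 40.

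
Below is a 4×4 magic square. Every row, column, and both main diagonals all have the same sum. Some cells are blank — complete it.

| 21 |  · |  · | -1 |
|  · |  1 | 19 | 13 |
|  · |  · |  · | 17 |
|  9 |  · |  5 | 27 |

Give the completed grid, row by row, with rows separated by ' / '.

21 11 25 -1 / 23 1 19 13 / 3 29 7 17 / 9 15 5 27

Column 4 is already complete: -1 + 13 + 17 + 27 = 56, so that is the magic constant.
Row 2 needs 56; the known cells sum to 33, so (2,1) = 23.
From row 4, 56 − (9 + 5 + 27) gives (4,2) = 15.
Column 1 needs 56; the known cells sum to 53, so (3,1) = 3.
Main diagonal needs 56; the known cells sum to 49, so (3,3) = 7.
The remaining cell in anti-diagonal is (3,2) = 56 − 27 = 29.
From column 2, 56 − (1 + 29 + 15) gives (1,2) = 11.
Using column 3: 19 + 7 + 5 + ? → (1,3) = 56 − 31 = 25.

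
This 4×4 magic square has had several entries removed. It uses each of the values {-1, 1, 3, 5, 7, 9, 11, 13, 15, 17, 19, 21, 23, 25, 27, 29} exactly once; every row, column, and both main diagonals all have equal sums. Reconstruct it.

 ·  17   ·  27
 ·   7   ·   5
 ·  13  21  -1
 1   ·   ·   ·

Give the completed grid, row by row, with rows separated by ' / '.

The 16 entries sum to 224, so each line sums to 224/4 = 56.
Using row 3: 13 + 21 + (-1) + ? → (3,1) = 56 − 33 = 23.
Column 2 must total 56; the given cells sum to 37, so (4,2) = 19.
Column 4 needs 56; the known cells sum to 31, so (4,4) = 25.
Main diagonal needs 56; the known cells sum to 53, so (1,1) = 3.
Anti-diagonal must total 56; the given cells sum to 41, so (2,3) = 15.
From row 1, 56 − (3 + 17 + 27) gives (1,3) = 9.
Using row 2: 7 + 15 + 5 + ? → (2,1) = 56 − 27 = 29.
Row 4 must total 56; the given cells sum to 45, so (4,3) = 11.

3 17 9 27 / 29 7 15 5 / 23 13 21 -1 / 1 19 11 25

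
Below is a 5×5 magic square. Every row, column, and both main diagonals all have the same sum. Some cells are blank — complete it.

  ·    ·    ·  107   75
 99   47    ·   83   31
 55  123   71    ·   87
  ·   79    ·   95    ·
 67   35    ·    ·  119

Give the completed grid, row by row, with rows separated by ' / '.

Anti-diagonal is already complete: 75 + 83 + 71 + 79 + 67 = 375, so that is the magic constant.
The remaining cell in row 2 is (2,3) = 375 − 260 = 115.
From row 3, 375 − (55 + 123 + 71 + 87) gives (3,4) = 39.
Column 2 needs 375; the known cells sum to 284, so (1,2) = 91.
From column 4, 375 − (107 + 83 + 39 + 95) gives (5,4) = 51.
Using column 5: 75 + 31 + 87 + 119 + ? → (4,5) = 375 − 312 = 63.
Main diagonal: 47 + 71 + 95 + 119 + ? = 375, so (1,1) = 43.
From row 1, 375 − (43 + 91 + 107 + 75) gives (1,3) = 59.
The remaining cell in row 5 is (5,3) = 375 − 272 = 103.
Using column 1: 43 + 99 + 55 + 67 + ? → (4,1) = 375 − 264 = 111.
The remaining cell in column 3 is (4,3) = 375 − 348 = 27.

43 91 59 107 75 / 99 47 115 83 31 / 55 123 71 39 87 / 111 79 27 95 63 / 67 35 103 51 119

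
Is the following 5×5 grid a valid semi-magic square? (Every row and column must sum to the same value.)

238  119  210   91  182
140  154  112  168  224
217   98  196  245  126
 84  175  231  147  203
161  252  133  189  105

Row 1: 238 + 119 + 210 + 91 + 182 = 840.
Row 2: 140 + 154 + 112 + 168 + 224 = 798.
Row 3: 217 + 98 + 196 + 245 + 126 = 882.
Row 4: 84 + 175 + 231 + 147 + 203 = 840.
Row 5: 161 + 252 + 133 + 189 + 105 = 840.
Column 1: 238 + 140 + 217 + 84 + 161 = 840.
Column 2: 119 + 154 + 98 + 175 + 252 = 798.
Column 3: 210 + 112 + 196 + 231 + 133 = 882.
Column 4: 91 + 168 + 245 + 147 + 189 = 840.
Column 5: 182 + 224 + 126 + 203 + 105 = 840.

No — row 4 sums to 840 but row 3 sums to 882.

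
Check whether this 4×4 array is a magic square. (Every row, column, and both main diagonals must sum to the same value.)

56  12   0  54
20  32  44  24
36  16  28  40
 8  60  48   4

Row 1: 56 + 12 + 0 + 54 = 122.
Row 2: 20 + 32 + 44 + 24 = 120.
Row 3: 36 + 16 + 28 + 40 = 120.
Row 4: 8 + 60 + 48 + 4 = 120.
Column 1: 56 + 20 + 36 + 8 = 120.
Column 2: 12 + 32 + 16 + 60 = 120.
Column 3: 0 + 44 + 28 + 48 = 120.
Column 4: 54 + 24 + 40 + 4 = 122.
Main diagonal: 56 + 32 + 28 + 4 = 120.
Anti-diagonal: 54 + 44 + 16 + 8 = 122.

No — column 2 sums to 120 but column 4 sums to 122.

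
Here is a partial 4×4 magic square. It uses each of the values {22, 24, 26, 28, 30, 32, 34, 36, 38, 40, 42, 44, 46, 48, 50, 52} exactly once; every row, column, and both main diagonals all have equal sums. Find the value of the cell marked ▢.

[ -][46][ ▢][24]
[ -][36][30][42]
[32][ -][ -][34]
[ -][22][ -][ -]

52

The 16 entries sum to 592, so each line sums to 592/4 = 148.
From row 2, 148 − (36 + 30 + 42) gives (2,1) = 40.
Using column 2: 46 + 36 + 22 + ? → (3,2) = 148 − 104 = 44.
Column 4 needs 148; the known cells sum to 100, so (4,4) = 48.
Anti-diagonal must total 148; the given cells sum to 98, so (4,1) = 50.
Row 3 must total 148; the given cells sum to 110, so (3,3) = 38.
Row 4 must total 148; the given cells sum to 120, so (4,3) = 28.
Column 1 must total 148; the given cells sum to 122, so (1,1) = 26.
Column 3 needs 148; the known cells sum to 96, so (1,3) = 52.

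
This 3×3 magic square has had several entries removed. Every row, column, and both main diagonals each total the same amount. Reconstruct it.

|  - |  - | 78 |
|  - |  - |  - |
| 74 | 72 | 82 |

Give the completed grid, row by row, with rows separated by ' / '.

70 80 78 / 84 76 68 / 74 72 82

Row 3 is already complete: 74 + 72 + 82 = 228, so that is the magic constant.
From column 3, 228 − (78 + 82) gives (2,3) = 68.
Anti-diagonal needs 228; the known cells sum to 152, so (2,2) = 76.
From row 2, 228 − (76 + 68) gives (2,1) = 84.
Using column 1: 84 + 74 + ? → (1,1) = 228 − 158 = 70.
Using column 2: 76 + 72 + ? → (1,2) = 228 − 148 = 80.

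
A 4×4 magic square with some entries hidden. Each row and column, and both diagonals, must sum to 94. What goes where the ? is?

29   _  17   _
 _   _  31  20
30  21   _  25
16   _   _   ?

23

The remaining cell in row 3 is (3,3) = 94 − 76 = 18.
Column 1 must total 94; the given cells sum to 75, so (2,1) = 19.
Column 3: 17 + 31 + 18 + ? = 94, so (4,3) = 28.
Anti-diagonal: 31 + 21 + 16 + ? = 94, so (1,4) = 26.
The remaining cell in row 1 is (1,2) = 94 − 72 = 22.
Using row 2: 19 + 31 + 20 + ? → (2,2) = 94 − 70 = 24.
From column 2, 94 − (22 + 24 + 21) gives (4,2) = 27.
Column 4 must total 94; the given cells sum to 71, so (4,4) = 23.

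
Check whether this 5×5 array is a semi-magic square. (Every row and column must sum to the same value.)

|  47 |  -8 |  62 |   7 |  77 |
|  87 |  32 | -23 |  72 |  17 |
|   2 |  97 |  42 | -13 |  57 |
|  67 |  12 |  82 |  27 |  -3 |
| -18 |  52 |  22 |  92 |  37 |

Row 1: 47 + (-8) + 62 + 7 + 77 = 185.
Row 2: 87 + 32 + (-23) + 72 + 17 = 185.
Row 3: 2 + 97 + 42 + (-13) + 57 = 185.
Row 4: 67 + 12 + 82 + 27 + (-3) = 185.
Row 5: -18 + 52 + 22 + 92 + 37 = 185.
Column 1: 47 + 87 + 2 + 67 + (-18) = 185.
Column 2: -8 + 32 + 97 + 12 + 52 = 185.
Column 3: 62 + (-23) + 42 + 82 + 22 = 185.
Column 4: 7 + 72 + (-13) + 27 + 92 = 185.
Column 5: 77 + 17 + 57 + (-3) + 37 = 185.
All lines sum to 185.

Yes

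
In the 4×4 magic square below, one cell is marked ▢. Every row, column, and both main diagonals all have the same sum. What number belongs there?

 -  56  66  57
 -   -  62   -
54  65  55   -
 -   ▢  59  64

61

Column 3 is complete and sums to 242; that is the magic constant.
Row 1: 56 + 66 + 57 + ? = 242, so (1,1) = 63.
Row 3 must total 242; the given cells sum to 174, so (3,4) = 68.
From column 4, 242 − (57 + 68 + 64) gives (2,4) = 53.
Using main diagonal: 63 + 55 + 64 + ? → (2,2) = 242 − 182 = 60.
Anti-diagonal must total 242; the given cells sum to 184, so (4,1) = 58.
Row 2 needs 242; the known cells sum to 175, so (2,1) = 67.
The remaining cell in row 4 is (4,2) = 242 − 181 = 61.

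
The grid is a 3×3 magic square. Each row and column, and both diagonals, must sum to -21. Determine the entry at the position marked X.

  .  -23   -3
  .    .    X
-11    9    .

1

Row 1 must total -21; the given cells sum to -26, so (1,1) = 5.
The remaining cell in row 3 is (3,3) = -21 − (-2) = -19.
Using column 1: 5 + (-11) + ? → (2,1) = -21 − (-6) = -15.
Column 2: -23 + 9 + ? = -21, so (2,2) = -7.
From column 3, -21 − (-3 + (-19)) gives (2,3) = 1.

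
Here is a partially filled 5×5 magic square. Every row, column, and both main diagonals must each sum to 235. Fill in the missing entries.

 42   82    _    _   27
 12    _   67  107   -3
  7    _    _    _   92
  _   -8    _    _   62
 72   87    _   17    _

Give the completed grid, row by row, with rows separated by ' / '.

Row 2 needs 235; the known cells sum to 183, so (2,2) = 52.
Column 1: 42 + 12 + 7 + 72 + ? = 235, so (4,1) = 102.
Column 2 needs 235; the known cells sum to 213, so (3,2) = 22.
From column 5, 235 − (27 + (-3) + 92 + 62) gives (5,5) = 57.
Using anti-diagonal: 27 + 107 + (-8) + 72 + ? → (3,3) = 235 − 198 = 37.
Using row 3: 7 + 22 + 37 + 92 + ? → (3,4) = 235 − 158 = 77.
The remaining cell in row 5 is (5,3) = 235 − 233 = 2.
The remaining cell in main diagonal is (4,4) = 235 − 188 = 47.
Row 4 needs 235; the known cells sum to 203, so (4,3) = 32.
Using column 3: 67 + 37 + 32 + 2 + ? → (1,3) = 235 − 138 = 97.
Column 4 must total 235; the given cells sum to 248, so (1,4) = -13.

42 82 97 -13 27 / 12 52 67 107 -3 / 7 22 37 77 92 / 102 -8 32 47 62 / 72 87 2 17 57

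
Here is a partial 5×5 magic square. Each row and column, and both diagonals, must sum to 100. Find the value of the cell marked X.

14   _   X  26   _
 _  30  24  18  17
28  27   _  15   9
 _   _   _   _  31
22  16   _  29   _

32

From row 2, 100 − (30 + 24 + 18 + 17) gives (2,1) = 11.
Row 3: 28 + 27 + 15 + 9 + ? = 100, so (3,3) = 21.
Column 1 must total 100; the given cells sum to 75, so (4,1) = 25.
From column 4, 100 − (26 + 18 + 15 + 29) gives (4,4) = 12.
The remaining cell in main diagonal is (5,5) = 100 − 77 = 23.
Row 5 needs 100; the known cells sum to 90, so (5,3) = 10.
Using column 5: 17 + 9 + 31 + 23 + ? → (1,5) = 100 − 80 = 20.
The remaining cell in anti-diagonal is (4,2) = 100 − 81 = 19.
The remaining cell in row 4 is (4,3) = 100 − 87 = 13.
From column 2, 100 − (30 + 27 + 19 + 16) gives (1,2) = 8.
The remaining cell in column 3 is (1,3) = 100 − 68 = 32.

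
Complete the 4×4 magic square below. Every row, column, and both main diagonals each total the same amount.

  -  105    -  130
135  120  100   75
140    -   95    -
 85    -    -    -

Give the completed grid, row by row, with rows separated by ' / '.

70 105 125 130 / 135 120 100 75 / 140 115 95 80 / 85 90 110 145

Row 2 is already complete: 135 + 120 + 100 + 75 = 430, so that is the magic constant.
Column 1 must total 430; the given cells sum to 360, so (1,1) = 70.
Main diagonal must total 430; the given cells sum to 285, so (4,4) = 145.
Using anti-diagonal: 130 + 100 + 85 + ? → (3,2) = 430 − 315 = 115.
From row 1, 430 − (70 + 105 + 130) gives (1,3) = 125.
From row 3, 430 − (140 + 115 + 95) gives (3,4) = 80.
Using column 2: 105 + 120 + 115 + ? → (4,2) = 430 − 340 = 90.
Column 3 needs 430; the known cells sum to 320, so (4,3) = 110.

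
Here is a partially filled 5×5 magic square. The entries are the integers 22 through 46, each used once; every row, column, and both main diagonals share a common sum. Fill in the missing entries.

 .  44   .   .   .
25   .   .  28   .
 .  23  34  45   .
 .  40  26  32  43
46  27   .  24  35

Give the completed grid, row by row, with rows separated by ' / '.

33 44 30 41 22 / 25 36 42 28 39 / 37 23 34 45 31 / 29 40 26 32 43 / 46 27 38 24 35

The entries are 22 through 46, which sum to 850, so each line sums to 850/5 = 170.
From row 4, 170 − (40 + 26 + 32 + 43) gives (4,1) = 29.
From row 5, 170 − (46 + 27 + 24 + 35) gives (5,3) = 38.
Column 2: 44 + 23 + 40 + 27 + ? = 170, so (2,2) = 36.
Column 4 must total 170; the given cells sum to 129, so (1,4) = 41.
From main diagonal, 170 − (36 + 34 + 32 + 35) gives (1,1) = 33.
Using anti-diagonal: 28 + 34 + 40 + 46 + ? → (1,5) = 170 − 148 = 22.
From row 1, 170 − (33 + 44 + 41 + 22) gives (1,3) = 30.
Using column 1: 33 + 25 + 29 + 46 + ? → (3,1) = 170 − 133 = 37.
Column 3 must total 170; the given cells sum to 128, so (2,3) = 42.
Row 2: 25 + 36 + 42 + 28 + ? = 170, so (2,5) = 39.
Using row 3: 37 + 23 + 34 + 45 + ? → (3,5) = 170 − 139 = 31.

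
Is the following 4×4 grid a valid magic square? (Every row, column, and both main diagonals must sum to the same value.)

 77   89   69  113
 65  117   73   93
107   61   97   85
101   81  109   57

No — row 3 sums to 350 but column 3 sums to 348.

Row 1: 77 + 89 + 69 + 113 = 348.
Row 2: 65 + 117 + 73 + 93 = 348.
Row 3: 107 + 61 + 97 + 85 = 350.
Row 4: 101 + 81 + 109 + 57 = 348.
Column 1: 77 + 65 + 107 + 101 = 350.
Column 2: 89 + 117 + 61 + 81 = 348.
Column 3: 69 + 73 + 97 + 109 = 348.
Column 4: 113 + 93 + 85 + 57 = 348.
Main diagonal: 77 + 117 + 97 + 57 = 348.
Anti-diagonal: 113 + 73 + 61 + 101 = 348.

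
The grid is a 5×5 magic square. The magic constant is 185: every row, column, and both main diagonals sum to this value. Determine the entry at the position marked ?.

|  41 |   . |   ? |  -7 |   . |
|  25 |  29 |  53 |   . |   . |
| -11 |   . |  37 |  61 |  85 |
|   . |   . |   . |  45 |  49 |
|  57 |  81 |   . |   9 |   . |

69

The remaining cell in row 3 is (3,2) = 185 − 172 = 13.
Using column 1: 41 + 25 + (-11) + 57 + ? → (4,1) = 185 − 112 = 73.
The remaining cell in column 4 is (2,4) = 185 − 108 = 77.
From main diagonal, 185 − (41 + 29 + 37 + 45) gives (5,5) = 33.
Using row 2: 25 + 29 + 53 + 77 + ? → (2,5) = 185 − 184 = 1.
Row 5 needs 185; the known cells sum to 180, so (5,3) = 5.
The remaining cell in column 5 is (1,5) = 185 − 168 = 17.
From anti-diagonal, 185 − (17 + 77 + 37 + 57) gives (4,2) = -3.
Using row 4: 73 + (-3) + 45 + 49 + ? → (4,3) = 185 − 164 = 21.
Column 2 needs 185; the known cells sum to 120, so (1,2) = 65.
The remaining cell in column 3 is (1,3) = 185 − 116 = 69.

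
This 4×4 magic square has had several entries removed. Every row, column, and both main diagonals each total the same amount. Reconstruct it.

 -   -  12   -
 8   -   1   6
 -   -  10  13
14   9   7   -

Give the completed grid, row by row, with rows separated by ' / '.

Column 3 is already complete: 12 + 1 + 10 + 7 = 30, so that is the magic constant.
The remaining cell in row 2 is (2,2) = 30 − 15 = 15.
Row 4 needs 30; the known cells sum to 30, so (4,4) = 0.
From column 4, 30 − (6 + 13 + 0) gives (1,4) = 11.
Main diagonal must total 30; the given cells sum to 25, so (1,1) = 5.
Using anti-diagonal: 11 + 1 + 14 + ? → (3,2) = 30 − 26 = 4.
The remaining cell in row 1 is (1,2) = 30 − 28 = 2.
Row 3: 4 + 10 + 13 + ? = 30, so (3,1) = 3.

5 2 12 11 / 8 15 1 6 / 3 4 10 13 / 14 9 7 0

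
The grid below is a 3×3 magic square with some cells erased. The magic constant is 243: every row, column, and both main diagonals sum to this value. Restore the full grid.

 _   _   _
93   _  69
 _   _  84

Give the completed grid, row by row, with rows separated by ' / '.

The remaining cell in row 2 is (2,2) = 243 − 162 = 81.
Using column 3: 69 + 84 + ? → (1,3) = 243 − 153 = 90.
From main diagonal, 243 − (81 + 84) gives (1,1) = 78.
Anti-diagonal: 90 + 81 + ? = 243, so (3,1) = 72.
Using row 1: 78 + 90 + ? → (1,2) = 243 − 168 = 75.
Row 3: 72 + 84 + ? = 243, so (3,2) = 87.

78 75 90 / 93 81 69 / 72 87 84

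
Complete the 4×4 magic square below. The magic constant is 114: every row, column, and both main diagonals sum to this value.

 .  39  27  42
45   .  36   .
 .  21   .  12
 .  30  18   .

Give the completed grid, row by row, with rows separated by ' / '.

6 39 27 42 / 45 24 36 9 / 48 21 33 12 / 15 30 18 51

Using row 1: 39 + 27 + 42 + ? → (1,1) = 114 − 108 = 6.
The remaining cell in column 2 is (2,2) = 114 − 90 = 24.
The remaining cell in column 3 is (3,3) = 114 − 81 = 33.
The remaining cell in main diagonal is (4,4) = 114 − 63 = 51.
From anti-diagonal, 114 − (42 + 36 + 21) gives (4,1) = 15.
The remaining cell in row 2 is (2,4) = 114 − 105 = 9.
Row 3 needs 114; the known cells sum to 66, so (3,1) = 48.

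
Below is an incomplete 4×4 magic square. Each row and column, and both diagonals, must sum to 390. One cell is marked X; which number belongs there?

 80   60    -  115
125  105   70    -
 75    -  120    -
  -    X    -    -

130

Row 1: 80 + 60 + 115 + ? = 390, so (1,3) = 135.
Row 2: 125 + 105 + 70 + ? = 390, so (2,4) = 90.
The remaining cell in column 1 is (4,1) = 390 − 280 = 110.
Using column 3: 135 + 70 + 120 + ? → (4,3) = 390 − 325 = 65.
From main diagonal, 390 − (80 + 105 + 120) gives (4,4) = 85.
Anti-diagonal needs 390; the known cells sum to 295, so (3,2) = 95.
Row 3: 75 + 95 + 120 + ? = 390, so (3,4) = 100.
The remaining cell in row 4 is (4,2) = 390 − 260 = 130.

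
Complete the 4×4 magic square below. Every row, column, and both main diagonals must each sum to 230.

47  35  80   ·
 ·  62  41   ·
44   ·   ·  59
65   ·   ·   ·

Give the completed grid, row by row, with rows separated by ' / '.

47 35 80 68 / 74 62 41 53 / 44 56 71 59 / 65 77 38 50

Using row 1: 47 + 35 + 80 + ? → (1,4) = 230 − 162 = 68.
From column 1, 230 − (47 + 44 + 65) gives (2,1) = 74.
Anti-diagonal needs 230; the known cells sum to 174, so (3,2) = 56.
Row 2 must total 230; the given cells sum to 177, so (2,4) = 53.
The remaining cell in row 3 is (3,3) = 230 − 159 = 71.
Using column 2: 35 + 62 + 56 + ? → (4,2) = 230 − 153 = 77.
Using column 3: 80 + 41 + 71 + ? → (4,3) = 230 − 192 = 38.
Using column 4: 68 + 53 + 59 + ? → (4,4) = 230 − 180 = 50.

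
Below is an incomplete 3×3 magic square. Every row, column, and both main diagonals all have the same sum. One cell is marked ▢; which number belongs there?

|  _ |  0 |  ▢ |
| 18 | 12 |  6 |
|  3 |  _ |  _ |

Row 2 is complete and sums to 36; that is the magic constant.
Column 1 must total 36; the given cells sum to 21, so (1,1) = 15.
Column 2 must total 36; the given cells sum to 12, so (3,2) = 24.
Main diagonal must total 36; the given cells sum to 27, so (3,3) = 9.
The remaining cell in anti-diagonal is (1,3) = 36 − 15 = 21.

21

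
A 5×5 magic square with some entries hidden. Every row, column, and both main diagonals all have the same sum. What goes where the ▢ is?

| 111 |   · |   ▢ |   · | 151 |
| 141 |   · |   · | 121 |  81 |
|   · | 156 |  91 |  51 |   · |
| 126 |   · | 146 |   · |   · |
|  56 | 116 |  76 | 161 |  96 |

131

Row 5 is complete and sums to 505; that is the magic constant.
From column 1, 505 − (111 + 141 + 126 + 56) gives (3,1) = 71.
Anti-diagonal: 151 + 121 + 91 + 56 + ? = 505, so (4,2) = 86.
Row 3: 71 + 156 + 91 + 51 + ? = 505, so (3,5) = 136.
Column 5: 151 + 81 + 136 + 96 + ? = 505, so (4,5) = 41.
Row 4 must total 505; the given cells sum to 399, so (4,4) = 106.
From column 4, 505 − (121 + 51 + 106 + 161) gives (1,4) = 66.
Main diagonal: 111 + 91 + 106 + 96 + ? = 505, so (2,2) = 101.
The remaining cell in row 2 is (2,3) = 505 − 444 = 61.
Using column 2: 101 + 156 + 86 + 116 + ? → (1,2) = 505 − 459 = 46.
Column 3: 61 + 91 + 146 + 76 + ? = 505, so (1,3) = 131.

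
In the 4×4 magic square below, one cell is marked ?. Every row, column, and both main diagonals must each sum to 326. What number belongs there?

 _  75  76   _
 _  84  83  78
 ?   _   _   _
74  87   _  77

85

The remaining cell in row 2 is (2,1) = 326 − 245 = 81.
The remaining cell in row 4 is (4,3) = 326 − 238 = 88.
Column 2 must total 326; the given cells sum to 246, so (3,2) = 80.
Column 3 needs 326; the known cells sum to 247, so (3,3) = 79.
The remaining cell in main diagonal is (1,1) = 326 − 240 = 86.
Anti-diagonal must total 326; the given cells sum to 237, so (1,4) = 89.
The remaining cell in column 1 is (3,1) = 326 − 241 = 85.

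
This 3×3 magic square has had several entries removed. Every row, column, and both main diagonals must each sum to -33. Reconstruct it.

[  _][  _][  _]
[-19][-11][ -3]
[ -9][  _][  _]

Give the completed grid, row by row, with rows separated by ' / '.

From column 1, -33 − (-19 + (-9)) gives (1,1) = -5.
The remaining cell in main diagonal is (3,3) = -33 − (-16) = -17.
Anti-diagonal needs -33; the known cells sum to -20, so (1,3) = -13.
Row 1 needs -33; the known cells sum to -18, so (1,2) = -15.
Using row 3: -9 + (-17) + ? → (3,2) = -33 − (-26) = -7.

-5 -15 -13 / -19 -11 -3 / -9 -7 -17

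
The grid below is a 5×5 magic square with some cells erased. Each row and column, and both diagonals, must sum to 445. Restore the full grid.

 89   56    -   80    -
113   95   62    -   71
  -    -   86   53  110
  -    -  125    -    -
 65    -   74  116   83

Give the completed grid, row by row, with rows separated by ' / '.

Row 2 must total 445; the given cells sum to 341, so (2,4) = 104.
Row 5 must total 445; the given cells sum to 338, so (5,2) = 107.
Column 3 must total 445; the given cells sum to 347, so (1,3) = 98.
The remaining cell in column 4 is (4,4) = 445 − 353 = 92.
From row 1, 445 − (89 + 56 + 98 + 80) gives (1,5) = 122.
The remaining cell in column 5 is (4,5) = 445 − 386 = 59.
Using anti-diagonal: 122 + 104 + 86 + 65 + ? → (4,2) = 445 − 377 = 68.
From row 4, 445 − (68 + 125 + 92 + 59) gives (4,1) = 101.
Column 1 needs 445; the known cells sum to 368, so (3,1) = 77.
Column 2 needs 445; the known cells sum to 326, so (3,2) = 119.

89 56 98 80 122 / 113 95 62 104 71 / 77 119 86 53 110 / 101 68 125 92 59 / 65 107 74 116 83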